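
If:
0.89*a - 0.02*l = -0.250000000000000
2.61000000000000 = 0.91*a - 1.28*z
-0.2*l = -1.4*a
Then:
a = -0.33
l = -2.33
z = -2.28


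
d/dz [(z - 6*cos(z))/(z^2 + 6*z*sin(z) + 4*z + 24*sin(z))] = (-6*sqrt(2)*z^2*cos(z + pi/4) - z^2 + 24*z*sin(z) - 12*z*cos(z) + 36*z + 18*sin(2*z) + 24*sqrt(2)*sin(z + pi/4) + 144)/((z + 4)^2*(z + 6*sin(z))^2)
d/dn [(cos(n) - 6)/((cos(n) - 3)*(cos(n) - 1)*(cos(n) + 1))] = (75*cos(n) - 21*cos(2*n) + cos(3*n) - 15)/(2*(cos(n) - 3)^2*sin(n)^3)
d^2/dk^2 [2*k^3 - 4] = 12*k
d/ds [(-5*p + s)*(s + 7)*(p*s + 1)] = -p*(5*p - s)*(s + 7) - (5*p - s)*(p*s + 1) + (s + 7)*(p*s + 1)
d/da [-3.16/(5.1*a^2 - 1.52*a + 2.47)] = (32.232*a - 4.8032)/(5.1*a^2 - 1.52*a + 2.47)^2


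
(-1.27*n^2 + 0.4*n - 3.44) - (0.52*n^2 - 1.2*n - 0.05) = -1.79*n^2 + 1.6*n - 3.39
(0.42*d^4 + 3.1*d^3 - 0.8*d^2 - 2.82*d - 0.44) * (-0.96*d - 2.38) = -0.4032*d^5 - 3.9756*d^4 - 6.61*d^3 + 4.6112*d^2 + 7.134*d + 1.0472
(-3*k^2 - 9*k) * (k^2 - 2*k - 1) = -3*k^4 - 3*k^3 + 21*k^2 + 9*k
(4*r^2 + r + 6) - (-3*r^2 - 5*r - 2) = 7*r^2 + 6*r + 8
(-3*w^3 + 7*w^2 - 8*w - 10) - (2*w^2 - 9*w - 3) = -3*w^3 + 5*w^2 + w - 7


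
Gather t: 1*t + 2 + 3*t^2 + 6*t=3*t^2 + 7*t + 2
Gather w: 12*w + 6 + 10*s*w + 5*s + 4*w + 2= 5*s + w*(10*s + 16) + 8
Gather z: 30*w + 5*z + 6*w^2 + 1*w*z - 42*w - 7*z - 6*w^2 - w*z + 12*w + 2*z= 0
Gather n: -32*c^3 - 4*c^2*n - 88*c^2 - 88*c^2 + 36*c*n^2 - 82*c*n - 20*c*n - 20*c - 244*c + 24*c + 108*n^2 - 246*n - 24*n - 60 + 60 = -32*c^3 - 176*c^2 - 240*c + n^2*(36*c + 108) + n*(-4*c^2 - 102*c - 270)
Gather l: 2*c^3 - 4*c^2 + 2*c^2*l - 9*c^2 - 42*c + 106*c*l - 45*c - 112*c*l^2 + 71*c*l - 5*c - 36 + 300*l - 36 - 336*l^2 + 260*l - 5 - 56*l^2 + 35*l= 2*c^3 - 13*c^2 - 92*c + l^2*(-112*c - 392) + l*(2*c^2 + 177*c + 595) - 77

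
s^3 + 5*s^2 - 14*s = s*(s - 2)*(s + 7)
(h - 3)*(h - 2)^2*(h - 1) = h^4 - 8*h^3 + 23*h^2 - 28*h + 12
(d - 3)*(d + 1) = d^2 - 2*d - 3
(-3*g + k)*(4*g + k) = -12*g^2 + g*k + k^2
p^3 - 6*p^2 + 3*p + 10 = (p - 5)*(p - 2)*(p + 1)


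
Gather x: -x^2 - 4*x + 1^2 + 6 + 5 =-x^2 - 4*x + 12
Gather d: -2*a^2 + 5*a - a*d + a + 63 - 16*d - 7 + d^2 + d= -2*a^2 + 6*a + d^2 + d*(-a - 15) + 56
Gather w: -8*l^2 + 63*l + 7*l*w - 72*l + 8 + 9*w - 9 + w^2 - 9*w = -8*l^2 + 7*l*w - 9*l + w^2 - 1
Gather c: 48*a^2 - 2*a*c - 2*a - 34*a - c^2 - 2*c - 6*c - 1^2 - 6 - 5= 48*a^2 - 36*a - c^2 + c*(-2*a - 8) - 12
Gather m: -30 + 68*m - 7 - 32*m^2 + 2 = -32*m^2 + 68*m - 35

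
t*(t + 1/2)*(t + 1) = t^3 + 3*t^2/2 + t/2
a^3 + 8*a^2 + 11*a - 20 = (a - 1)*(a + 4)*(a + 5)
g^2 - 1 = (g - 1)*(g + 1)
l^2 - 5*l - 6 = (l - 6)*(l + 1)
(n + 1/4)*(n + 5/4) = n^2 + 3*n/2 + 5/16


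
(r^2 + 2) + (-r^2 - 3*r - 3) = -3*r - 1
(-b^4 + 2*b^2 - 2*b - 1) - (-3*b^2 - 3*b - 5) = -b^4 + 5*b^2 + b + 4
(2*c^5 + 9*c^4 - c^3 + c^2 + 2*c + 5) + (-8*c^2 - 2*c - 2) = 2*c^5 + 9*c^4 - c^3 - 7*c^2 + 3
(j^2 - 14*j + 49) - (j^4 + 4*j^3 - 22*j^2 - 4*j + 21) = -j^4 - 4*j^3 + 23*j^2 - 10*j + 28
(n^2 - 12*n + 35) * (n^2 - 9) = n^4 - 12*n^3 + 26*n^2 + 108*n - 315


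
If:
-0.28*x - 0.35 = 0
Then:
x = -1.25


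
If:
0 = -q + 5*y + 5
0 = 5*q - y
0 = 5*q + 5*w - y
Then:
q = -5/24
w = 0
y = -25/24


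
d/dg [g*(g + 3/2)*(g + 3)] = 3*g^2 + 9*g + 9/2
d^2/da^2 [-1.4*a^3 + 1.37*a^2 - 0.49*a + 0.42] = 2.74 - 8.4*a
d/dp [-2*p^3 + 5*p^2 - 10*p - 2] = -6*p^2 + 10*p - 10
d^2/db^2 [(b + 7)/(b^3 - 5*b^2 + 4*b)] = 2*(3*b^5 + 27*b^4 - 259*b^3 + 609*b^2 - 420*b + 112)/(b^3*(b^6 - 15*b^5 + 87*b^4 - 245*b^3 + 348*b^2 - 240*b + 64))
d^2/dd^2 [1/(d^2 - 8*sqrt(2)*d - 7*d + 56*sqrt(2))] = 2*(-d^2 + 7*d + 8*sqrt(2)*d + (-2*d + 7 + 8*sqrt(2))^2 - 56*sqrt(2))/(d^2 - 8*sqrt(2)*d - 7*d + 56*sqrt(2))^3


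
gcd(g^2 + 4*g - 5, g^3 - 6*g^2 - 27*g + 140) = g + 5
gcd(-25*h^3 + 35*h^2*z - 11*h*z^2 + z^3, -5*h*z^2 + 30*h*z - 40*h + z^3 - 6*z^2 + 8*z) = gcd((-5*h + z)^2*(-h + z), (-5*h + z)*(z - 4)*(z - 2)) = -5*h + z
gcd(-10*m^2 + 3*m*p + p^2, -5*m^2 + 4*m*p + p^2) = 5*m + p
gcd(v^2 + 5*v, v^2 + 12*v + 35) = v + 5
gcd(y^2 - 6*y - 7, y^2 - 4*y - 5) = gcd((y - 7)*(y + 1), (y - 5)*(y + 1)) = y + 1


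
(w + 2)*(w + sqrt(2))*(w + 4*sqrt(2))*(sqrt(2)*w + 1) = sqrt(2)*w^4 + 2*sqrt(2)*w^3 + 11*w^3 + 13*sqrt(2)*w^2 + 22*w^2 + 8*w + 26*sqrt(2)*w + 16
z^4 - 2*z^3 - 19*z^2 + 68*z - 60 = (z - 3)*(z - 2)^2*(z + 5)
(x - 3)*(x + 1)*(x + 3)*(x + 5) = x^4 + 6*x^3 - 4*x^2 - 54*x - 45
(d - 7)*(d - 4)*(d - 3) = d^3 - 14*d^2 + 61*d - 84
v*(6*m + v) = 6*m*v + v^2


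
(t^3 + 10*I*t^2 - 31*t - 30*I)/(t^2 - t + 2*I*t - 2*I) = (t^2 + 8*I*t - 15)/(t - 1)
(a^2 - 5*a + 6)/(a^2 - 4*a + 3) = (a - 2)/(a - 1)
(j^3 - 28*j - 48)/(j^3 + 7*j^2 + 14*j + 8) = (j - 6)/(j + 1)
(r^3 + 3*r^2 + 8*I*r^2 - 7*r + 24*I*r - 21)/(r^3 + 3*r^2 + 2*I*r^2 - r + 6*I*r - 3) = (r + 7*I)/(r + I)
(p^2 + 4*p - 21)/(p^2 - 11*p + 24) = (p + 7)/(p - 8)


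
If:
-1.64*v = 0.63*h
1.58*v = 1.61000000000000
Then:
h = -2.65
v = 1.02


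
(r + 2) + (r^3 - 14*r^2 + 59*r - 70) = r^3 - 14*r^2 + 60*r - 68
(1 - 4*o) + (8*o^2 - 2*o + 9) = 8*o^2 - 6*o + 10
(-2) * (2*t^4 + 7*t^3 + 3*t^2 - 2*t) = -4*t^4 - 14*t^3 - 6*t^2 + 4*t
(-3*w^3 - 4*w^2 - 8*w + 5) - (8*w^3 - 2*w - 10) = -11*w^3 - 4*w^2 - 6*w + 15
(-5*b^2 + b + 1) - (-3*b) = -5*b^2 + 4*b + 1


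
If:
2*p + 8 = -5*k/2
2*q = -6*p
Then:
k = 4*q/15 - 16/5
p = -q/3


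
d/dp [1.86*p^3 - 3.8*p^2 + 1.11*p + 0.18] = 5.58*p^2 - 7.6*p + 1.11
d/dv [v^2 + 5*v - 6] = 2*v + 5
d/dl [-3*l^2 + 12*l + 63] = 12 - 6*l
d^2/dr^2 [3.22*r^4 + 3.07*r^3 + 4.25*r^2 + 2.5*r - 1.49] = 38.64*r^2 + 18.42*r + 8.5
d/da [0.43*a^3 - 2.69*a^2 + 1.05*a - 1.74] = 1.29*a^2 - 5.38*a + 1.05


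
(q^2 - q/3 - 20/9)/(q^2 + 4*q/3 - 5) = (q + 4/3)/(q + 3)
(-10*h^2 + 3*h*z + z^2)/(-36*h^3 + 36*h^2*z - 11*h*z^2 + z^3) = (5*h + z)/(18*h^2 - 9*h*z + z^2)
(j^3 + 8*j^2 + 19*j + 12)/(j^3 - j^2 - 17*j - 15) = (j + 4)/(j - 5)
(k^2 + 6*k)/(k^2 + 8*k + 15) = k*(k + 6)/(k^2 + 8*k + 15)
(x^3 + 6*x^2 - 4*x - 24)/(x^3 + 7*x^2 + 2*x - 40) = (x^2 + 8*x + 12)/(x^2 + 9*x + 20)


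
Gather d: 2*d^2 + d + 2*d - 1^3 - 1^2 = 2*d^2 + 3*d - 2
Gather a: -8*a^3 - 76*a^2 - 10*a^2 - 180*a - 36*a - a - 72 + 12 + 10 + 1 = -8*a^3 - 86*a^2 - 217*a - 49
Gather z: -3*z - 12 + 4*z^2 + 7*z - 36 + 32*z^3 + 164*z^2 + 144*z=32*z^3 + 168*z^2 + 148*z - 48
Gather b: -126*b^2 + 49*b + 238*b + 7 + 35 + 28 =-126*b^2 + 287*b + 70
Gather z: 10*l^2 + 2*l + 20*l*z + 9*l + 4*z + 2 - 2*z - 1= 10*l^2 + 11*l + z*(20*l + 2) + 1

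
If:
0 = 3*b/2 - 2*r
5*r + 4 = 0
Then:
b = -16/15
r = -4/5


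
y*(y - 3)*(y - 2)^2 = y^4 - 7*y^3 + 16*y^2 - 12*y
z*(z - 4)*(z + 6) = z^3 + 2*z^2 - 24*z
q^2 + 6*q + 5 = (q + 1)*(q + 5)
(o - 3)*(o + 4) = o^2 + o - 12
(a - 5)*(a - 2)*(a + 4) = a^3 - 3*a^2 - 18*a + 40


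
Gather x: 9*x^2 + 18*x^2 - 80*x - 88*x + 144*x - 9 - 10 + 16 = 27*x^2 - 24*x - 3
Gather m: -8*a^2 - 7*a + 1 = -8*a^2 - 7*a + 1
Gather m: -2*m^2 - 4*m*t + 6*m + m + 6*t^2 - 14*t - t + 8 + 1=-2*m^2 + m*(7 - 4*t) + 6*t^2 - 15*t + 9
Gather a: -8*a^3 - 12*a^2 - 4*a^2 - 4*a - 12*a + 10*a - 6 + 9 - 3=-8*a^3 - 16*a^2 - 6*a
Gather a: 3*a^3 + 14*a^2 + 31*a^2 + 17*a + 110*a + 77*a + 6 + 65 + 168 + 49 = 3*a^3 + 45*a^2 + 204*a + 288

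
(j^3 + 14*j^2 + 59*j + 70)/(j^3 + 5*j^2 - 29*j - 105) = (j^2 + 7*j + 10)/(j^2 - 2*j - 15)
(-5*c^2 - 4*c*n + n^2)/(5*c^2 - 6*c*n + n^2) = (-c - n)/(c - n)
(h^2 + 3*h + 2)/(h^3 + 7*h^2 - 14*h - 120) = (h^2 + 3*h + 2)/(h^3 + 7*h^2 - 14*h - 120)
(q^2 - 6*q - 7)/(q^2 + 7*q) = (q^2 - 6*q - 7)/(q*(q + 7))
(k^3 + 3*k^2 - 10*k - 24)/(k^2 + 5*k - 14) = (k^3 + 3*k^2 - 10*k - 24)/(k^2 + 5*k - 14)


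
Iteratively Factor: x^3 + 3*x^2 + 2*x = (x + 2)*(x^2 + x) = (x + 1)*(x + 2)*(x)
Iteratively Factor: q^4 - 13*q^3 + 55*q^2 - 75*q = (q - 5)*(q^3 - 8*q^2 + 15*q) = (q - 5)^2*(q^2 - 3*q) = (q - 5)^2*(q - 3)*(q)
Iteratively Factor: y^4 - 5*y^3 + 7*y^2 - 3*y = (y - 1)*(y^3 - 4*y^2 + 3*y) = y*(y - 1)*(y^2 - 4*y + 3) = y*(y - 1)^2*(y - 3)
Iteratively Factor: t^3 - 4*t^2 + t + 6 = (t + 1)*(t^2 - 5*t + 6) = (t - 3)*(t + 1)*(t - 2)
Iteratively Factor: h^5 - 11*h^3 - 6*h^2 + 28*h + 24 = (h - 2)*(h^4 + 2*h^3 - 7*h^2 - 20*h - 12) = (h - 2)*(h + 1)*(h^3 + h^2 - 8*h - 12) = (h - 3)*(h - 2)*(h + 1)*(h^2 + 4*h + 4) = (h - 3)*(h - 2)*(h + 1)*(h + 2)*(h + 2)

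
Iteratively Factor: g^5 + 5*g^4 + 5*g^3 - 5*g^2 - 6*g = (g - 1)*(g^4 + 6*g^3 + 11*g^2 + 6*g) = (g - 1)*(g + 1)*(g^3 + 5*g^2 + 6*g) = g*(g - 1)*(g + 1)*(g^2 + 5*g + 6) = g*(g - 1)*(g + 1)*(g + 2)*(g + 3)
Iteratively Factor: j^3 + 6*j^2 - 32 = (j - 2)*(j^2 + 8*j + 16) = (j - 2)*(j + 4)*(j + 4)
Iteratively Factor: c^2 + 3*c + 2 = (c + 1)*(c + 2)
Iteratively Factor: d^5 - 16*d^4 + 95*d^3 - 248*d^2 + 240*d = (d - 4)*(d^4 - 12*d^3 + 47*d^2 - 60*d) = (d - 4)^2*(d^3 - 8*d^2 + 15*d) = (d - 4)^2*(d - 3)*(d^2 - 5*d) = (d - 5)*(d - 4)^2*(d - 3)*(d)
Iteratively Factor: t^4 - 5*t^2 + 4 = (t + 1)*(t^3 - t^2 - 4*t + 4) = (t - 1)*(t + 1)*(t^2 - 4) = (t - 2)*(t - 1)*(t + 1)*(t + 2)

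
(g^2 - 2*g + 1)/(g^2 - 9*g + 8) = (g - 1)/(g - 8)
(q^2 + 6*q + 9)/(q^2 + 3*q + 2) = (q^2 + 6*q + 9)/(q^2 + 3*q + 2)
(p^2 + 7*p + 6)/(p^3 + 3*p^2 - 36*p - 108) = (p + 1)/(p^2 - 3*p - 18)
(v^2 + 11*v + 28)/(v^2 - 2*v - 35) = (v^2 + 11*v + 28)/(v^2 - 2*v - 35)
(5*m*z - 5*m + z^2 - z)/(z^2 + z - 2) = (5*m + z)/(z + 2)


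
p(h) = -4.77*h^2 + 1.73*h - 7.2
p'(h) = 1.73 - 9.54*h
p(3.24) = -51.67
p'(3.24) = -29.18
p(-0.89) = -12.52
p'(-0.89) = 10.22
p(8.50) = -337.13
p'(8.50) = -79.36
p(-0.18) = -7.67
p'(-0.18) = 3.45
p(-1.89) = -27.51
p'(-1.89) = 19.76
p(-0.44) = -8.88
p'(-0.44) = 5.93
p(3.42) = -57.08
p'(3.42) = -30.90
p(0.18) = -7.04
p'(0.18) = 0.01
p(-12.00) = -714.84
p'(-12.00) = 116.21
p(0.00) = -7.20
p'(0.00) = 1.73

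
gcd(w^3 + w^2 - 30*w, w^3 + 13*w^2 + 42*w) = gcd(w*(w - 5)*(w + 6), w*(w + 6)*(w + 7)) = w^2 + 6*w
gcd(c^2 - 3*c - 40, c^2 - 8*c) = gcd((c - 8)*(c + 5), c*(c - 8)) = c - 8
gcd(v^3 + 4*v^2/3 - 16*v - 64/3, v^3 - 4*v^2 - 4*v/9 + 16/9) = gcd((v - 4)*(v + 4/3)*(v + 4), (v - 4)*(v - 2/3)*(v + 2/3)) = v - 4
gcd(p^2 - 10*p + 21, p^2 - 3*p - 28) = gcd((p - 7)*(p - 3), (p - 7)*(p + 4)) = p - 7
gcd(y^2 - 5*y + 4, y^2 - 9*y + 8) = y - 1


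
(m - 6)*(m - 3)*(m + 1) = m^3 - 8*m^2 + 9*m + 18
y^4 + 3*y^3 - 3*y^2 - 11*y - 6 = (y - 2)*(y + 1)^2*(y + 3)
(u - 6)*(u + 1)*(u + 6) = u^3 + u^2 - 36*u - 36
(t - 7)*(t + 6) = t^2 - t - 42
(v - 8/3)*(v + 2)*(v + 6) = v^3 + 16*v^2/3 - 28*v/3 - 32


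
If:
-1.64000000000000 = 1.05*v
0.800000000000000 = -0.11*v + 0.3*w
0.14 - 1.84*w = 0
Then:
No Solution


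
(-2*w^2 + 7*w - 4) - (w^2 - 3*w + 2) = -3*w^2 + 10*w - 6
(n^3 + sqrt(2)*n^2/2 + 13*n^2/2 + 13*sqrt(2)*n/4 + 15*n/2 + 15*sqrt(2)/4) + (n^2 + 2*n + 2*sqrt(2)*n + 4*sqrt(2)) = n^3 + sqrt(2)*n^2/2 + 15*n^2/2 + 21*sqrt(2)*n/4 + 19*n/2 + 31*sqrt(2)/4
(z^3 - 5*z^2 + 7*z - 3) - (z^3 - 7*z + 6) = -5*z^2 + 14*z - 9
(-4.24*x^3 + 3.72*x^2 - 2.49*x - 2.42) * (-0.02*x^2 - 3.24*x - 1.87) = 0.0848*x^5 + 13.6632*x^4 - 4.0742*x^3 + 1.1596*x^2 + 12.4971*x + 4.5254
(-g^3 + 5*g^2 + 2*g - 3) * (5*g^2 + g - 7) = -5*g^5 + 24*g^4 + 22*g^3 - 48*g^2 - 17*g + 21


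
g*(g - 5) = g^2 - 5*g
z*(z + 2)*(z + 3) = z^3 + 5*z^2 + 6*z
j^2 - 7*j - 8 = (j - 8)*(j + 1)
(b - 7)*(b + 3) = b^2 - 4*b - 21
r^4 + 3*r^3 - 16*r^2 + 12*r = r*(r - 2)*(r - 1)*(r + 6)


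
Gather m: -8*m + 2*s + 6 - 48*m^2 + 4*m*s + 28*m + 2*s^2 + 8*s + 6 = -48*m^2 + m*(4*s + 20) + 2*s^2 + 10*s + 12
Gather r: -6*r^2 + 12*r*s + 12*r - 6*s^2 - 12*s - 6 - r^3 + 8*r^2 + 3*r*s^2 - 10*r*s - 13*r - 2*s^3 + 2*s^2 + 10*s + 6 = -r^3 + 2*r^2 + r*(3*s^2 + 2*s - 1) - 2*s^3 - 4*s^2 - 2*s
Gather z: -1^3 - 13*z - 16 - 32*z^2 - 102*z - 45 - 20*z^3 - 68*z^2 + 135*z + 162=-20*z^3 - 100*z^2 + 20*z + 100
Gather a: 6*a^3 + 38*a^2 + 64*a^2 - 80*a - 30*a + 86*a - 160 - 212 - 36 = 6*a^3 + 102*a^2 - 24*a - 408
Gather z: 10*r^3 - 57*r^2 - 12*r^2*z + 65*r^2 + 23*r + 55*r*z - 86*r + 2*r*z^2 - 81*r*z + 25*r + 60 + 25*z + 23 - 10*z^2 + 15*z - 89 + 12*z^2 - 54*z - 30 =10*r^3 + 8*r^2 - 38*r + z^2*(2*r + 2) + z*(-12*r^2 - 26*r - 14) - 36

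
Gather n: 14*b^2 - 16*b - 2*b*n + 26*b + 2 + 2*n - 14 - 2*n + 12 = 14*b^2 - 2*b*n + 10*b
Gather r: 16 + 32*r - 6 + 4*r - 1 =36*r + 9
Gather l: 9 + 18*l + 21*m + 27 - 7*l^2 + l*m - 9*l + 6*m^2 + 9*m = -7*l^2 + l*(m + 9) + 6*m^2 + 30*m + 36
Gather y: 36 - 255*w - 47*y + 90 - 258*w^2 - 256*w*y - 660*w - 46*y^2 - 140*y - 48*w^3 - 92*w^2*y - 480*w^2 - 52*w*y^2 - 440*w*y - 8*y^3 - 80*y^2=-48*w^3 - 738*w^2 - 915*w - 8*y^3 + y^2*(-52*w - 126) + y*(-92*w^2 - 696*w - 187) + 126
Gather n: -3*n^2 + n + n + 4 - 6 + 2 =-3*n^2 + 2*n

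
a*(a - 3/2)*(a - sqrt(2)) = a^3 - 3*a^2/2 - sqrt(2)*a^2 + 3*sqrt(2)*a/2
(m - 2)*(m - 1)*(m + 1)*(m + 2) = m^4 - 5*m^2 + 4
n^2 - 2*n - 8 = (n - 4)*(n + 2)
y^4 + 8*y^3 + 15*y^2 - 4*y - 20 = (y - 1)*(y + 2)^2*(y + 5)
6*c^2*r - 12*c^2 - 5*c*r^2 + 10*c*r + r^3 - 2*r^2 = (-3*c + r)*(-2*c + r)*(r - 2)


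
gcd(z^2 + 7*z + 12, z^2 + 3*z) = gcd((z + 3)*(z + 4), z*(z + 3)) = z + 3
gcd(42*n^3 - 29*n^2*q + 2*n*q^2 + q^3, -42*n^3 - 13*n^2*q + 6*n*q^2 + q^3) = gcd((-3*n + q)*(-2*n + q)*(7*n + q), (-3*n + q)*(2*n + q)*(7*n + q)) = -21*n^2 + 4*n*q + q^2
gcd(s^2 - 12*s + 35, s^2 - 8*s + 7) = s - 7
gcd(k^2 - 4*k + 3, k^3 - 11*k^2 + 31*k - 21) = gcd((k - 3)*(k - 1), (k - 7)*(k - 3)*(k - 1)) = k^2 - 4*k + 3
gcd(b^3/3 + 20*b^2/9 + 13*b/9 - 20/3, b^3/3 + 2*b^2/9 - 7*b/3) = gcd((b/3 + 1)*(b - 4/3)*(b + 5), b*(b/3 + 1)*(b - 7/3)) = b + 3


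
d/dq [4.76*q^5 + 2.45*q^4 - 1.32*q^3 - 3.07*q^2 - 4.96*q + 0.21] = 23.8*q^4 + 9.8*q^3 - 3.96*q^2 - 6.14*q - 4.96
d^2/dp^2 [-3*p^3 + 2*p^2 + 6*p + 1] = 4 - 18*p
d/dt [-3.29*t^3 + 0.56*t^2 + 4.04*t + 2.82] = -9.87*t^2 + 1.12*t + 4.04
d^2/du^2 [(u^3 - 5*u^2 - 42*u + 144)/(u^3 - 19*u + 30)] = 2*(-5*u^3 - 114*u^2 - 492*u - 872)/(u^6 + 9*u^5 - 3*u^4 - 153*u^3 + 30*u^2 + 900*u - 1000)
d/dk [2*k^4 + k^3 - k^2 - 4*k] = 8*k^3 + 3*k^2 - 2*k - 4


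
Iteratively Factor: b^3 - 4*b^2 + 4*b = (b - 2)*(b^2 - 2*b) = b*(b - 2)*(b - 2)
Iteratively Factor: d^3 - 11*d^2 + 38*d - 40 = (d - 4)*(d^2 - 7*d + 10) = (d - 5)*(d - 4)*(d - 2)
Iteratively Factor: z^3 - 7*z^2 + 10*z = (z - 5)*(z^2 - 2*z) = z*(z - 5)*(z - 2)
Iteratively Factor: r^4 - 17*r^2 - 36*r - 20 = (r - 5)*(r^3 + 5*r^2 + 8*r + 4) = (r - 5)*(r + 2)*(r^2 + 3*r + 2) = (r - 5)*(r + 1)*(r + 2)*(r + 2)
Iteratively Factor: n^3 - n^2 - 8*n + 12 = (n - 2)*(n^2 + n - 6) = (n - 2)*(n + 3)*(n - 2)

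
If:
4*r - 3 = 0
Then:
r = 3/4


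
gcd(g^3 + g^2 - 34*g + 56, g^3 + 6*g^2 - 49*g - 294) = g + 7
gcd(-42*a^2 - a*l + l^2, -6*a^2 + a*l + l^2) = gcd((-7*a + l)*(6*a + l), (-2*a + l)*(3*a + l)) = 1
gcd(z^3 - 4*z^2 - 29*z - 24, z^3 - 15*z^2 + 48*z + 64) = z^2 - 7*z - 8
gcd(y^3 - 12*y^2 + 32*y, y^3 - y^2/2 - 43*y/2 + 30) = y - 4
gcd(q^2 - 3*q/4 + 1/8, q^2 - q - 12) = 1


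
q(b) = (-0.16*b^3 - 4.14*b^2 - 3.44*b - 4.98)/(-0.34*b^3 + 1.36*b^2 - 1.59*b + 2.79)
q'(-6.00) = -0.08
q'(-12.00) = -0.05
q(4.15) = 21.76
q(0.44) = -3.14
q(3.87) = 33.16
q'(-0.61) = -0.51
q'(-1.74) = 0.06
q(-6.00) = -0.73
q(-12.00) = -0.35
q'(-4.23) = -0.08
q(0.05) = -1.90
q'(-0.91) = -0.14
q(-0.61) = -1.01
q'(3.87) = -62.03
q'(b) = (-0.48*b^2 - 8.28*b - 3.44)/(-0.34*b^3 + 1.36*b^2 - 1.59*b + 2.79) + (1.02*b^2 - 2.72*b + 1.59)*(-0.16*b^3 - 4.14*b^2 - 3.44*b - 4.98)/(-0.34*b^3 + 1.36*b^2 - 1.59*b + 2.79)^2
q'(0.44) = -3.89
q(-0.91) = -0.92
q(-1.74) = -0.93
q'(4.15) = -26.71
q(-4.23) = -0.88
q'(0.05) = -2.44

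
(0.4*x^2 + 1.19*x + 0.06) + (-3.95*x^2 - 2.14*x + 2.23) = -3.55*x^2 - 0.95*x + 2.29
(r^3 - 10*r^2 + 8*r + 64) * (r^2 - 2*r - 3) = r^5 - 12*r^4 + 25*r^3 + 78*r^2 - 152*r - 192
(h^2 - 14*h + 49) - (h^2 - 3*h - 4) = 53 - 11*h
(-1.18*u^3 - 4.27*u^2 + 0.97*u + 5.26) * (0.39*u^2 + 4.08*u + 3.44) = -0.4602*u^5 - 6.4797*u^4 - 21.1025*u^3 - 8.6798*u^2 + 24.7976*u + 18.0944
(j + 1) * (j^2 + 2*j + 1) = j^3 + 3*j^2 + 3*j + 1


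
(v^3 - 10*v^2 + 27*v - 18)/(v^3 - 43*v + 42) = (v - 3)/(v + 7)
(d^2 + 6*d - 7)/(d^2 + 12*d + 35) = (d - 1)/(d + 5)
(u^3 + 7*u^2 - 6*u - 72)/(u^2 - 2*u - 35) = (-u^3 - 7*u^2 + 6*u + 72)/(-u^2 + 2*u + 35)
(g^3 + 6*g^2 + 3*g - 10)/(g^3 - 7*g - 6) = (g^2 + 4*g - 5)/(g^2 - 2*g - 3)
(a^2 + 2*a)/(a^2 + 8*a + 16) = a*(a + 2)/(a^2 + 8*a + 16)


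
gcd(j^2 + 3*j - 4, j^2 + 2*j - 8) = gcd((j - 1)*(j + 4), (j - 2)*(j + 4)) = j + 4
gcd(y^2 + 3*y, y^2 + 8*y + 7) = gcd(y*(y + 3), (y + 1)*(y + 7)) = 1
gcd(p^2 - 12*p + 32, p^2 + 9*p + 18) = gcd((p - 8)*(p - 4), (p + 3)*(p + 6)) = 1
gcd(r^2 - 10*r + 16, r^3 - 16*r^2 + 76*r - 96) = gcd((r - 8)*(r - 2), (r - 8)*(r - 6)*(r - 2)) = r^2 - 10*r + 16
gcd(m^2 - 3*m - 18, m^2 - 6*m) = m - 6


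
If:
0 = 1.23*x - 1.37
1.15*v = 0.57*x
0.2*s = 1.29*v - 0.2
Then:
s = 2.56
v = 0.55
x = 1.11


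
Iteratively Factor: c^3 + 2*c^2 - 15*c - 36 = (c - 4)*(c^2 + 6*c + 9) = (c - 4)*(c + 3)*(c + 3)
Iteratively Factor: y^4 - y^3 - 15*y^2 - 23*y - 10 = (y - 5)*(y^3 + 4*y^2 + 5*y + 2) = (y - 5)*(y + 2)*(y^2 + 2*y + 1) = (y - 5)*(y + 1)*(y + 2)*(y + 1)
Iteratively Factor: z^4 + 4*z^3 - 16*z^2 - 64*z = (z + 4)*(z^3 - 16*z) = z*(z + 4)*(z^2 - 16) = z*(z - 4)*(z + 4)*(z + 4)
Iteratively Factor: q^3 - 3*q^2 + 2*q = (q)*(q^2 - 3*q + 2) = q*(q - 1)*(q - 2)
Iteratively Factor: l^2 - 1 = (l + 1)*(l - 1)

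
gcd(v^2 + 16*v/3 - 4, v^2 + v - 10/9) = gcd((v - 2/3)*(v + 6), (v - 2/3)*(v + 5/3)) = v - 2/3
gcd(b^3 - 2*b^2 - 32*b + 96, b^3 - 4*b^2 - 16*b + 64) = b^2 - 8*b + 16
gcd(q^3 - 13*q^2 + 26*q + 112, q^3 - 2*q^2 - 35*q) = q - 7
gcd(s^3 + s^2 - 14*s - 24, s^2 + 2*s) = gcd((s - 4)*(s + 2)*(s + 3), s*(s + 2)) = s + 2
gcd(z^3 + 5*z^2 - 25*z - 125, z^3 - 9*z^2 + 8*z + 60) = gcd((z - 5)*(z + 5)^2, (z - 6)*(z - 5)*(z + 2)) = z - 5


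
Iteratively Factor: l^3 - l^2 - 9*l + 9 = (l - 3)*(l^2 + 2*l - 3) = (l - 3)*(l - 1)*(l + 3)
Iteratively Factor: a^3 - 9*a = (a + 3)*(a^2 - 3*a) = a*(a + 3)*(a - 3)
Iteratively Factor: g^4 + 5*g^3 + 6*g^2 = (g)*(g^3 + 5*g^2 + 6*g) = g*(g + 2)*(g^2 + 3*g) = g^2*(g + 2)*(g + 3)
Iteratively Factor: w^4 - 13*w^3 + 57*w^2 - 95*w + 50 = (w - 1)*(w^3 - 12*w^2 + 45*w - 50) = (w - 2)*(w - 1)*(w^2 - 10*w + 25) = (w - 5)*(w - 2)*(w - 1)*(w - 5)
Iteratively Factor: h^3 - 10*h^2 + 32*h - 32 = (h - 4)*(h^2 - 6*h + 8) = (h - 4)^2*(h - 2)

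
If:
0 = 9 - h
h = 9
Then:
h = 9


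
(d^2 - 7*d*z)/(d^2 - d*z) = (d - 7*z)/(d - z)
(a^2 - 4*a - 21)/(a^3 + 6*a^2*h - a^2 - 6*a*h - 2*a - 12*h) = (-a^2 + 4*a + 21)/(-a^3 - 6*a^2*h + a^2 + 6*a*h + 2*a + 12*h)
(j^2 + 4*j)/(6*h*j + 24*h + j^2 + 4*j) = j/(6*h + j)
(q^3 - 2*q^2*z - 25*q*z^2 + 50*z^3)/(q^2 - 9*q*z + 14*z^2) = (-q^2 + 25*z^2)/(-q + 7*z)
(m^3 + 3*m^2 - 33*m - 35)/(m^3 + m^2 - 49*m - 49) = (m - 5)/(m - 7)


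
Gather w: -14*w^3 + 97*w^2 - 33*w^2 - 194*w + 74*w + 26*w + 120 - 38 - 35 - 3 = -14*w^3 + 64*w^2 - 94*w + 44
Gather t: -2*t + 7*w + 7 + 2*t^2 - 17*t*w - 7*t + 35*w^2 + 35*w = 2*t^2 + t*(-17*w - 9) + 35*w^2 + 42*w + 7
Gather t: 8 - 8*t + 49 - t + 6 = 63 - 9*t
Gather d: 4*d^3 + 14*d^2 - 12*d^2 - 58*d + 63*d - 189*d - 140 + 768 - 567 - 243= 4*d^3 + 2*d^2 - 184*d - 182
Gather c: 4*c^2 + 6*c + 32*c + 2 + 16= 4*c^2 + 38*c + 18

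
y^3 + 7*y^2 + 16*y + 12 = (y + 2)^2*(y + 3)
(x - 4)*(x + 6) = x^2 + 2*x - 24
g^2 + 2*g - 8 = (g - 2)*(g + 4)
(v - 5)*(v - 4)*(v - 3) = v^3 - 12*v^2 + 47*v - 60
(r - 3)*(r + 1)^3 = r^4 - 6*r^2 - 8*r - 3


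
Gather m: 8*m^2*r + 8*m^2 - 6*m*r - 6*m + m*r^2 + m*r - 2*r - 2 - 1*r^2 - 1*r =m^2*(8*r + 8) + m*(r^2 - 5*r - 6) - r^2 - 3*r - 2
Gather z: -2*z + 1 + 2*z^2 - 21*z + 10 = 2*z^2 - 23*z + 11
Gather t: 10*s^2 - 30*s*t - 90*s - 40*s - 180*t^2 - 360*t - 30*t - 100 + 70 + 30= 10*s^2 - 130*s - 180*t^2 + t*(-30*s - 390)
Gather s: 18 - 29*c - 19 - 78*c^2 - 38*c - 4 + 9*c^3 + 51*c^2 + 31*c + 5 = 9*c^3 - 27*c^2 - 36*c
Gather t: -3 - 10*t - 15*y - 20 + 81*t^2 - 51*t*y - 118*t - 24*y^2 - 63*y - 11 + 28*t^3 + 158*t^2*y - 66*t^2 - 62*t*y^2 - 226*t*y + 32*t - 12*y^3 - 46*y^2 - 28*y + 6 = 28*t^3 + t^2*(158*y + 15) + t*(-62*y^2 - 277*y - 96) - 12*y^3 - 70*y^2 - 106*y - 28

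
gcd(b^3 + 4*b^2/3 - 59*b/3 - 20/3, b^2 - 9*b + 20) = b - 4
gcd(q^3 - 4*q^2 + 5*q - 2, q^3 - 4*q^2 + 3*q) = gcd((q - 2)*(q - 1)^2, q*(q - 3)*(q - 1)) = q - 1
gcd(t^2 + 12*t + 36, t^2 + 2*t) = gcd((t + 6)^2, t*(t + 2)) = 1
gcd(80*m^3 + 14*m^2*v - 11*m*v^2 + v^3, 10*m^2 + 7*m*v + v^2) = 2*m + v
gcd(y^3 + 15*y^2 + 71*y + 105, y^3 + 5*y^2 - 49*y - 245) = y^2 + 12*y + 35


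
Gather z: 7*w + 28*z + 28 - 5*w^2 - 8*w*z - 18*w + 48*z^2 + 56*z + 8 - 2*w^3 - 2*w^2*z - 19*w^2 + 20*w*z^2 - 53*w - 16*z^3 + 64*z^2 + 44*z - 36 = -2*w^3 - 24*w^2 - 64*w - 16*z^3 + z^2*(20*w + 112) + z*(-2*w^2 - 8*w + 128)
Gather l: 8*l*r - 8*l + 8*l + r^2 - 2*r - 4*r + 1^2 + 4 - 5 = 8*l*r + r^2 - 6*r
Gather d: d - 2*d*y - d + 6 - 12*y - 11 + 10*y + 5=-2*d*y - 2*y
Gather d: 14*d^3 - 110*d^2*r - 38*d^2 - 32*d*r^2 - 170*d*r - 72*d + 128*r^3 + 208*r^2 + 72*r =14*d^3 + d^2*(-110*r - 38) + d*(-32*r^2 - 170*r - 72) + 128*r^3 + 208*r^2 + 72*r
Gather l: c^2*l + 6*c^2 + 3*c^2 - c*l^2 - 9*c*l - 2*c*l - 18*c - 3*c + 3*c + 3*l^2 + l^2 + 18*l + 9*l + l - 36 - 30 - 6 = 9*c^2 - 18*c + l^2*(4 - c) + l*(c^2 - 11*c + 28) - 72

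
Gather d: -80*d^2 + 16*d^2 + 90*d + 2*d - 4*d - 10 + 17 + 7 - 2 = -64*d^2 + 88*d + 12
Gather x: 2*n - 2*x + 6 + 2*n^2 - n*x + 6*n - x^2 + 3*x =2*n^2 + 8*n - x^2 + x*(1 - n) + 6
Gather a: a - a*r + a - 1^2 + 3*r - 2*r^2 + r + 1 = a*(2 - r) - 2*r^2 + 4*r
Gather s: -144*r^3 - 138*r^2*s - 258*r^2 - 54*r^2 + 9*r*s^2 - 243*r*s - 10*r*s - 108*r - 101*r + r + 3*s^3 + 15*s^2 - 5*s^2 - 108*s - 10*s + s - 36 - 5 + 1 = -144*r^3 - 312*r^2 - 208*r + 3*s^3 + s^2*(9*r + 10) + s*(-138*r^2 - 253*r - 117) - 40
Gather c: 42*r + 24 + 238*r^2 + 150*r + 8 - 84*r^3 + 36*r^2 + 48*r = -84*r^3 + 274*r^2 + 240*r + 32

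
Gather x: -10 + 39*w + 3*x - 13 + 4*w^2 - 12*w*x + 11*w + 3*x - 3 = 4*w^2 + 50*w + x*(6 - 12*w) - 26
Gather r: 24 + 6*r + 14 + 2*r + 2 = 8*r + 40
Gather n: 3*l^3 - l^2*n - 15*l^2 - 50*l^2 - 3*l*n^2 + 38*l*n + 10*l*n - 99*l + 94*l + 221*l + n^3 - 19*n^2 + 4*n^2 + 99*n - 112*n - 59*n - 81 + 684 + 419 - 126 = 3*l^3 - 65*l^2 + 216*l + n^3 + n^2*(-3*l - 15) + n*(-l^2 + 48*l - 72) + 896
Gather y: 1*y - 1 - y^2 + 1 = -y^2 + y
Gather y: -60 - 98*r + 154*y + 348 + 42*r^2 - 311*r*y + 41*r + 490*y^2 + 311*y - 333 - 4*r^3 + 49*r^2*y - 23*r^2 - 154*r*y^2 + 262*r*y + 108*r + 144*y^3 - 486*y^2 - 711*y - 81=-4*r^3 + 19*r^2 + 51*r + 144*y^3 + y^2*(4 - 154*r) + y*(49*r^2 - 49*r - 246) - 126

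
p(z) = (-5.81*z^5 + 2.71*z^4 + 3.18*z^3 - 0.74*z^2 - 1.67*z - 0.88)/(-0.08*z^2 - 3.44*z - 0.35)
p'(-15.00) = -40996.23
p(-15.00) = 136489.85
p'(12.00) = 8329.40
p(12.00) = 26042.37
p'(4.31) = 428.22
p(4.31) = 448.50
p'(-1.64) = -36.44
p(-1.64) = 14.65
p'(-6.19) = -2079.25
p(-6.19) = 3132.56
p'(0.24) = -1.98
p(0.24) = 1.08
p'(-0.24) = -10.61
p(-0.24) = -1.17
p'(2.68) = 97.92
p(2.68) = 60.42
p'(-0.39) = -2.44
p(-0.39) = -0.42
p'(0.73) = -0.13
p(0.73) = 0.58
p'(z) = (0.16*z + 3.44)*(-5.81*z^5 + 2.71*z^4 + 3.18*z^3 - 0.74*z^2 - 1.67*z - 0.88)/(-0.08*z^2 - 3.44*z - 0.35)^2 + (-29.05*z^4 + 10.84*z^3 + 9.54*z^2 - 1.48*z - 1.67)/(-0.08*z^2 - 3.44*z - 0.35) = (1.3944*z^6 + 79.512*z^5 - 18.0541*z^4 - 25.6724*z^3 - 0.927*z^2 + 0.3772*z - 2.4427)/(0.0064*z^4 + 0.5504*z^3 + 11.8896*z^2 + 2.408*z + 0.1225)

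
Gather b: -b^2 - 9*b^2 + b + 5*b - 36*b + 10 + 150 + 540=-10*b^2 - 30*b + 700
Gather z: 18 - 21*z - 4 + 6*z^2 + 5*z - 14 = 6*z^2 - 16*z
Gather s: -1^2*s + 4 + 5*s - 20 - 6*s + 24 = 8 - 2*s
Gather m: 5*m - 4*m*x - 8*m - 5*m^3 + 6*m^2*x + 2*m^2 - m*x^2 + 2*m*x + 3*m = -5*m^3 + m^2*(6*x + 2) + m*(-x^2 - 2*x)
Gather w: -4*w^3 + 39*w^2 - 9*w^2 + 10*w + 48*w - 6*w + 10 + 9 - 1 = -4*w^3 + 30*w^2 + 52*w + 18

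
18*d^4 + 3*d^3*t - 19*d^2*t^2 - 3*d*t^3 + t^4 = (-6*d + t)*(-d + t)*(d + t)*(3*d + t)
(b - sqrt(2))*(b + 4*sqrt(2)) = b^2 + 3*sqrt(2)*b - 8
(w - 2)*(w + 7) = w^2 + 5*w - 14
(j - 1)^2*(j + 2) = j^3 - 3*j + 2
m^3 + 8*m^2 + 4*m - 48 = (m - 2)*(m + 4)*(m + 6)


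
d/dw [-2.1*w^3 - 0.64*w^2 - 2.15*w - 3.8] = -6.3*w^2 - 1.28*w - 2.15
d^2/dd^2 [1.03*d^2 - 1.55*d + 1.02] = 2.06000000000000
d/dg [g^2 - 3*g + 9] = 2*g - 3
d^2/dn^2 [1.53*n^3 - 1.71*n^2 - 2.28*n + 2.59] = 9.18*n - 3.42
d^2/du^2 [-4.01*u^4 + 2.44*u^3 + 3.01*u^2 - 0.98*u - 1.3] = -48.12*u^2 + 14.64*u + 6.02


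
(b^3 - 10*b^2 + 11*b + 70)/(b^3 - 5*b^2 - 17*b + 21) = (b^2 - 3*b - 10)/(b^2 + 2*b - 3)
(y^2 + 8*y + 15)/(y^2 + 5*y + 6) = (y + 5)/(y + 2)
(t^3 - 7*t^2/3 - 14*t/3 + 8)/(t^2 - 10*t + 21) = (3*t^2 + 2*t - 8)/(3*(t - 7))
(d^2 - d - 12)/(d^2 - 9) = (d - 4)/(d - 3)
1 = 1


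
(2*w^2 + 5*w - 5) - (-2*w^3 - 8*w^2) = 2*w^3 + 10*w^2 + 5*w - 5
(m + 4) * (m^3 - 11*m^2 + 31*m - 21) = m^4 - 7*m^3 - 13*m^2 + 103*m - 84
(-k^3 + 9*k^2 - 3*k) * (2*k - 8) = -2*k^4 + 26*k^3 - 78*k^2 + 24*k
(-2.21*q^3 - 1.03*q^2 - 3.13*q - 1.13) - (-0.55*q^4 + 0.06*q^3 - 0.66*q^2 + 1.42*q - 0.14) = 0.55*q^4 - 2.27*q^3 - 0.37*q^2 - 4.55*q - 0.99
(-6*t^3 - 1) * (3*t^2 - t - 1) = -18*t^5 + 6*t^4 + 6*t^3 - 3*t^2 + t + 1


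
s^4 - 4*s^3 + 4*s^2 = s^2*(s - 2)^2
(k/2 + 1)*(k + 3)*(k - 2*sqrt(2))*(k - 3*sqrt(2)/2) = k^4/2 - 7*sqrt(2)*k^3/4 + 5*k^3/2 - 35*sqrt(2)*k^2/4 + 6*k^2 - 21*sqrt(2)*k/2 + 15*k + 18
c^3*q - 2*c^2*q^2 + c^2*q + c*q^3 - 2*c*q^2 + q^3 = (c - q)^2*(c*q + q)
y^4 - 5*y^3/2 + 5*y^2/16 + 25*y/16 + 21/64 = (y - 7/4)*(y - 3/2)*(y + 1/4)*(y + 1/2)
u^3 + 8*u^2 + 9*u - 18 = (u - 1)*(u + 3)*(u + 6)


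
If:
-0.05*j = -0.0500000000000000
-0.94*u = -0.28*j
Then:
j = 1.00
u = 0.30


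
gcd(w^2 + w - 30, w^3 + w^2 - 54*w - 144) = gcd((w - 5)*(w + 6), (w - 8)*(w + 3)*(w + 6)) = w + 6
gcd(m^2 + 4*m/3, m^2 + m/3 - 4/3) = m + 4/3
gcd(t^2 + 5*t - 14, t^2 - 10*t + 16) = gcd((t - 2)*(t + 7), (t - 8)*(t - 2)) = t - 2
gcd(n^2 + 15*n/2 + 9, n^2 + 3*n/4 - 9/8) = n + 3/2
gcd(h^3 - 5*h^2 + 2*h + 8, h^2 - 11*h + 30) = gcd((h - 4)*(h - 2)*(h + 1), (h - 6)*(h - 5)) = 1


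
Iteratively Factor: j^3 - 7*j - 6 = (j + 1)*(j^2 - j - 6) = (j + 1)*(j + 2)*(j - 3)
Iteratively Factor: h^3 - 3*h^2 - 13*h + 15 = (h - 1)*(h^2 - 2*h - 15) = (h - 1)*(h + 3)*(h - 5)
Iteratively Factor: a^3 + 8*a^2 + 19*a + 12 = (a + 1)*(a^2 + 7*a + 12) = (a + 1)*(a + 4)*(a + 3)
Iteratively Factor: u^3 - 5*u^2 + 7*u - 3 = (u - 1)*(u^2 - 4*u + 3) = (u - 3)*(u - 1)*(u - 1)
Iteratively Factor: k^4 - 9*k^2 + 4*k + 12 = (k + 3)*(k^3 - 3*k^2 + 4) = (k + 1)*(k + 3)*(k^2 - 4*k + 4) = (k - 2)*(k + 1)*(k + 3)*(k - 2)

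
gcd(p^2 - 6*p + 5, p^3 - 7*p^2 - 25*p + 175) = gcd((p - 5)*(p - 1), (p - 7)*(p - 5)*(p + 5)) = p - 5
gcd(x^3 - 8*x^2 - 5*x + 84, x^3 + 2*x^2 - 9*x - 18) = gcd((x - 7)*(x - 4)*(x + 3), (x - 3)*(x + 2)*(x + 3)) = x + 3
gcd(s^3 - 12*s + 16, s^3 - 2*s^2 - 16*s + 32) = s^2 + 2*s - 8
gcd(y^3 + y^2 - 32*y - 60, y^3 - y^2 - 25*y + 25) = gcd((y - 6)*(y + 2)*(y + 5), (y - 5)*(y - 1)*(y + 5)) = y + 5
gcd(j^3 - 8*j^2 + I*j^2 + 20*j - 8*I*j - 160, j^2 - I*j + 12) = j - 4*I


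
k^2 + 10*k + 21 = (k + 3)*(k + 7)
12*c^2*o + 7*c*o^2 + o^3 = o*(3*c + o)*(4*c + o)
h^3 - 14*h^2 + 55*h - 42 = (h - 7)*(h - 6)*(h - 1)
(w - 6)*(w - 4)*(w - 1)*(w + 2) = w^4 - 9*w^3 + 12*w^2 + 44*w - 48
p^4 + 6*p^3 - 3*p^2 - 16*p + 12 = (p - 1)^2*(p + 2)*(p + 6)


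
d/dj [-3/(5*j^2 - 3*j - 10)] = 3*(10*j - 3)/(-5*j^2 + 3*j + 10)^2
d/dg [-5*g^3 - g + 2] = -15*g^2 - 1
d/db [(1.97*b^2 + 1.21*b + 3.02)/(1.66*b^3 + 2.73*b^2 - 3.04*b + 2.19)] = (-3.2702*b^4 - 4.0172*b^3 - 24.3317*b^2 - 7.8606*b + 11.8307)/(2.7556*b^6 + 9.0636*b^5 - 2.6399*b^4 - 9.3276*b^3 + 21.199*b^2 - 13.3152*b + 4.7961)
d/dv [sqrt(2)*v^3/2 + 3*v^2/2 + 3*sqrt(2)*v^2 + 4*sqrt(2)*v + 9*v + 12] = 3*sqrt(2)*v^2/2 + 3*v + 6*sqrt(2)*v + 4*sqrt(2) + 9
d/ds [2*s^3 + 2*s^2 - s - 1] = 6*s^2 + 4*s - 1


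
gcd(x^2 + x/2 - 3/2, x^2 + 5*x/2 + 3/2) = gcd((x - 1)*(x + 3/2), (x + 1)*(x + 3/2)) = x + 3/2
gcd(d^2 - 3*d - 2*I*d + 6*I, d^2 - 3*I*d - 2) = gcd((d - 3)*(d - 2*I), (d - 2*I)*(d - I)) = d - 2*I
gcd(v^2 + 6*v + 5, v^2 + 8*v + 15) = v + 5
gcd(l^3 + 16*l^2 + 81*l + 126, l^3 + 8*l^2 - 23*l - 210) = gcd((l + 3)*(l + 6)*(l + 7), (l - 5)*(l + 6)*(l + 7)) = l^2 + 13*l + 42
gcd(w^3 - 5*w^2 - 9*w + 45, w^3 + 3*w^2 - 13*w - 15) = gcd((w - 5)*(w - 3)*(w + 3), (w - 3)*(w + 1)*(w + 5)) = w - 3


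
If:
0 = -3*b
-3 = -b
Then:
No Solution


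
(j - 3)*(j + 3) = j^2 - 9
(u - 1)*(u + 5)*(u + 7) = u^3 + 11*u^2 + 23*u - 35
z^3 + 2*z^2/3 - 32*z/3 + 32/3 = (z - 2)*(z - 4/3)*(z + 4)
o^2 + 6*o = o*(o + 6)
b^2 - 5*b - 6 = (b - 6)*(b + 1)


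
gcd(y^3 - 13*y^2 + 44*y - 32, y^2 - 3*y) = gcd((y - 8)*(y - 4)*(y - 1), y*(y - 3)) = 1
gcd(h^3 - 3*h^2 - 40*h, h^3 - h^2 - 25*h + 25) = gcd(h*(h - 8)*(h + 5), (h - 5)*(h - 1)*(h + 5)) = h + 5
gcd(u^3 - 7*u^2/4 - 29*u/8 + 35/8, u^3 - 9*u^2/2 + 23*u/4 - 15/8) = u - 5/2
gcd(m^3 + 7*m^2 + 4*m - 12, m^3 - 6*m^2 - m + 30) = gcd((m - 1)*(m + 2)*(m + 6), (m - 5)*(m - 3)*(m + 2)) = m + 2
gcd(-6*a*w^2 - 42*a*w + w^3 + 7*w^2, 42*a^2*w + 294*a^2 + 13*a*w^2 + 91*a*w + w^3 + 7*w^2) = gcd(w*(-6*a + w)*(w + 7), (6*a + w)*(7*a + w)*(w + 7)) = w + 7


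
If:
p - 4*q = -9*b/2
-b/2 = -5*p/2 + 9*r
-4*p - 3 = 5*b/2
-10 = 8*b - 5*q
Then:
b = -350/101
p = 143/101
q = -358/101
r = 355/606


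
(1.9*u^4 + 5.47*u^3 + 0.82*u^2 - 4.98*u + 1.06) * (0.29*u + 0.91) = 0.551*u^5 + 3.3153*u^4 + 5.2155*u^3 - 0.698*u^2 - 4.2244*u + 0.9646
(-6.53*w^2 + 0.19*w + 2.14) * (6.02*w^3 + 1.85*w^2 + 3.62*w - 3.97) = -39.3106*w^5 - 10.9367*w^4 - 10.4043*w^3 + 30.5709*w^2 + 6.9925*w - 8.4958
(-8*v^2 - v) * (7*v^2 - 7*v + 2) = -56*v^4 + 49*v^3 - 9*v^2 - 2*v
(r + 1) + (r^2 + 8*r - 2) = r^2 + 9*r - 1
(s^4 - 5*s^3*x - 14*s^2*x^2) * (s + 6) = s^5 - 5*s^4*x + 6*s^4 - 14*s^3*x^2 - 30*s^3*x - 84*s^2*x^2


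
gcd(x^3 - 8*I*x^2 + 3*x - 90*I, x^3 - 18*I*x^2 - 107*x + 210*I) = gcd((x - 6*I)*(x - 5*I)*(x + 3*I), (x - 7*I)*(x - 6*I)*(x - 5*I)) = x^2 - 11*I*x - 30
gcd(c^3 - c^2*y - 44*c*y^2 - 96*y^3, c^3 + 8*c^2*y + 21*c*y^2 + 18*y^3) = c + 3*y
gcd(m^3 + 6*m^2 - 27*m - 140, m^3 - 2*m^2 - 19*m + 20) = m^2 - m - 20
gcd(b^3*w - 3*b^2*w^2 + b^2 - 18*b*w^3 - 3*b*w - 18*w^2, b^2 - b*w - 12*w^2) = b + 3*w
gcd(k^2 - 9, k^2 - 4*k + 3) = k - 3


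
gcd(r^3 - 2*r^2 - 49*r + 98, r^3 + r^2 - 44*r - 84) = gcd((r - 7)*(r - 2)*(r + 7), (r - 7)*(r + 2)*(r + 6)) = r - 7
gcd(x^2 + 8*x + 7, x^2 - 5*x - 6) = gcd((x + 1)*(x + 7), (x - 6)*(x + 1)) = x + 1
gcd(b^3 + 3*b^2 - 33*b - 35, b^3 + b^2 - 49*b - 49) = b^2 + 8*b + 7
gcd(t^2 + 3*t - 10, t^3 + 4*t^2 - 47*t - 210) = t + 5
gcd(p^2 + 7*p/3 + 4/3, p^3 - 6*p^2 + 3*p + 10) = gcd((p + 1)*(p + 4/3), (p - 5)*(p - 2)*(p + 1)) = p + 1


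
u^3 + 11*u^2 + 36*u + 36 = (u + 2)*(u + 3)*(u + 6)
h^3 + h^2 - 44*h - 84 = (h - 7)*(h + 2)*(h + 6)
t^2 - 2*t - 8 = (t - 4)*(t + 2)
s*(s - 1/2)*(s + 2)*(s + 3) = s^4 + 9*s^3/2 + 7*s^2/2 - 3*s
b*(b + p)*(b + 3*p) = b^3 + 4*b^2*p + 3*b*p^2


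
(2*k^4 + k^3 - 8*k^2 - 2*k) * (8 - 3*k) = -6*k^5 + 13*k^4 + 32*k^3 - 58*k^2 - 16*k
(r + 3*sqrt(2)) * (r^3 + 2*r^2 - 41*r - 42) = r^4 + 2*r^3 + 3*sqrt(2)*r^3 - 41*r^2 + 6*sqrt(2)*r^2 - 123*sqrt(2)*r - 42*r - 126*sqrt(2)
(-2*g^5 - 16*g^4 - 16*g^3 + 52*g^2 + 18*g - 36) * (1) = -2*g^5 - 16*g^4 - 16*g^3 + 52*g^2 + 18*g - 36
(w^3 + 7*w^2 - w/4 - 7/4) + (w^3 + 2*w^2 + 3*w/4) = 2*w^3 + 9*w^2 + w/2 - 7/4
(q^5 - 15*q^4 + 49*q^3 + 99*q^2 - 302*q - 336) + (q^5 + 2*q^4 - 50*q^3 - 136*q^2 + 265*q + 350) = 2*q^5 - 13*q^4 - q^3 - 37*q^2 - 37*q + 14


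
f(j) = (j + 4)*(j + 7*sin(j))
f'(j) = j + (j + 4)*(7*cos(j) + 1) + 7*sin(j)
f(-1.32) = -21.71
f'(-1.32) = -0.77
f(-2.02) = -16.48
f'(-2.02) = -12.36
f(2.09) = 49.74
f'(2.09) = -6.90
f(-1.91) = -17.79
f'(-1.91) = -11.29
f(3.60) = 3.82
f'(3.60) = -39.61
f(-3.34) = -1.29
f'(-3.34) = -5.83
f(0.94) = 32.57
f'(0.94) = 31.93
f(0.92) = 31.93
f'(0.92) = 32.27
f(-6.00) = 8.09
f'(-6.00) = -19.49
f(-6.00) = 8.09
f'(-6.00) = -19.49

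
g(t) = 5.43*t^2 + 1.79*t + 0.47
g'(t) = 10.86*t + 1.79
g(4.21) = 104.25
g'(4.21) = 47.51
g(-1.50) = 10.00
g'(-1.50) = -14.50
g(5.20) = 156.61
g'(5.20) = 58.26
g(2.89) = 51.00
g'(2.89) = 33.18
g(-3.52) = 61.45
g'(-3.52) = -36.44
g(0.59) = 3.42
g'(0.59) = 8.20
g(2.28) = 32.78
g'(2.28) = 26.55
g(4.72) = 129.89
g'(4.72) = 53.05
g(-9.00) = 424.19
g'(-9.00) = -95.95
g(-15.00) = 1195.37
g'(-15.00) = -161.11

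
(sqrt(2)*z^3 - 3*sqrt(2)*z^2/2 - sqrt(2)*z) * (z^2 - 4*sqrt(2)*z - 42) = sqrt(2)*z^5 - 8*z^4 - 3*sqrt(2)*z^4/2 - 43*sqrt(2)*z^3 + 12*z^3 + 8*z^2 + 63*sqrt(2)*z^2 + 42*sqrt(2)*z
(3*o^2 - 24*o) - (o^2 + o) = 2*o^2 - 25*o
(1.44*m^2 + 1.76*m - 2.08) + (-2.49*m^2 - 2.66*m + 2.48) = -1.05*m^2 - 0.9*m + 0.4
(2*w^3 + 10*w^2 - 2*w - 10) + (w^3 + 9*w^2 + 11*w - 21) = 3*w^3 + 19*w^2 + 9*w - 31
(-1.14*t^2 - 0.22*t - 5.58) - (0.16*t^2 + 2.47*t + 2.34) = -1.3*t^2 - 2.69*t - 7.92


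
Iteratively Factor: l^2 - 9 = (l - 3)*(l + 3)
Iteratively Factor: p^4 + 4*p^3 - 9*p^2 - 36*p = (p + 4)*(p^3 - 9*p) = (p - 3)*(p + 4)*(p^2 + 3*p) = p*(p - 3)*(p + 4)*(p + 3)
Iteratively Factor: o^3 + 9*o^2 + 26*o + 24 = (o + 3)*(o^2 + 6*o + 8) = (o + 2)*(o + 3)*(o + 4)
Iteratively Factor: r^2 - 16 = (r - 4)*(r + 4)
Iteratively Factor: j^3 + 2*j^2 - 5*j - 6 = (j + 3)*(j^2 - j - 2) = (j - 2)*(j + 3)*(j + 1)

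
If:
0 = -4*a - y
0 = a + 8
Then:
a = -8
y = 32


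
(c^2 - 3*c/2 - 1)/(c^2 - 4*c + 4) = (c + 1/2)/(c - 2)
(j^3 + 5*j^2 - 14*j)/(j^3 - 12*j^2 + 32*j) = (j^2 + 5*j - 14)/(j^2 - 12*j + 32)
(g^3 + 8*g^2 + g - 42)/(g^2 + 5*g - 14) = g + 3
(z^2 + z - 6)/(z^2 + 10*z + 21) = (z - 2)/(z + 7)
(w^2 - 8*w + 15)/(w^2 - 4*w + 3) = (w - 5)/(w - 1)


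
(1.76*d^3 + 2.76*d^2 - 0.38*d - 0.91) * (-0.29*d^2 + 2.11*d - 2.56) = -0.5104*d^5 + 2.9132*d^4 + 1.4282*d^3 - 7.6035*d^2 - 0.9473*d + 2.3296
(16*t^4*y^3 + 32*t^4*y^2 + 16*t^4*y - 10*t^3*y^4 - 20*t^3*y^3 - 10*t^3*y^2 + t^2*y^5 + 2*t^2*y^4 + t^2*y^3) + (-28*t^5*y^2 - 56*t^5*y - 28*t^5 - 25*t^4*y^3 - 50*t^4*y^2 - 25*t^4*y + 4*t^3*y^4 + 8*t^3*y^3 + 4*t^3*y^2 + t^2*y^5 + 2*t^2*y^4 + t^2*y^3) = -28*t^5*y^2 - 56*t^5*y - 28*t^5 - 9*t^4*y^3 - 18*t^4*y^2 - 9*t^4*y - 6*t^3*y^4 - 12*t^3*y^3 - 6*t^3*y^2 + 2*t^2*y^5 + 4*t^2*y^4 + 2*t^2*y^3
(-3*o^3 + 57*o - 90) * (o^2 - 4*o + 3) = -3*o^5 + 12*o^4 + 48*o^3 - 318*o^2 + 531*o - 270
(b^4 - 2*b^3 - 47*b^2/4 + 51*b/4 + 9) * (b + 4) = b^5 + 2*b^4 - 79*b^3/4 - 137*b^2/4 + 60*b + 36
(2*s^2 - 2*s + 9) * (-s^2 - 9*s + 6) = -2*s^4 - 16*s^3 + 21*s^2 - 93*s + 54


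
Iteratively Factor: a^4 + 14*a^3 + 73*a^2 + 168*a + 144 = (a + 4)*(a^3 + 10*a^2 + 33*a + 36) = (a + 4)^2*(a^2 + 6*a + 9) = (a + 3)*(a + 4)^2*(a + 3)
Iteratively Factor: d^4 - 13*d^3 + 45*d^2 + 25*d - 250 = (d - 5)*(d^3 - 8*d^2 + 5*d + 50) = (d - 5)^2*(d^2 - 3*d - 10) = (d - 5)^3*(d + 2)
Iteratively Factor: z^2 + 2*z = (z + 2)*(z)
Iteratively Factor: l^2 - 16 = (l + 4)*(l - 4)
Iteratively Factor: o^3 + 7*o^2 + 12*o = (o)*(o^2 + 7*o + 12) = o*(o + 3)*(o + 4)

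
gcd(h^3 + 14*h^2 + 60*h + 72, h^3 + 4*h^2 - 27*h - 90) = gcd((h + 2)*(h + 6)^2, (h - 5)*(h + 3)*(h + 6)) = h + 6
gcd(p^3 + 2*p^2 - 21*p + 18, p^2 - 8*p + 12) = 1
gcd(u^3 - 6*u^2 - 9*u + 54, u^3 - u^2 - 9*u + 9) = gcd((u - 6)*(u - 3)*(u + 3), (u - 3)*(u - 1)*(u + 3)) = u^2 - 9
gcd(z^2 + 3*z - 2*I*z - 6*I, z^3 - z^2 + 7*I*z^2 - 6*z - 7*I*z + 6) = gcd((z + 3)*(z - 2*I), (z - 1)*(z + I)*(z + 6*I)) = 1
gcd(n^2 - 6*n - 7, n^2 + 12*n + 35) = 1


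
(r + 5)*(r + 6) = r^2 + 11*r + 30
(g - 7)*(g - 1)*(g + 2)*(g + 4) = g^4 - 2*g^3 - 33*g^2 - 22*g + 56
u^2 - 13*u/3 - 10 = (u - 6)*(u + 5/3)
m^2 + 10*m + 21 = (m + 3)*(m + 7)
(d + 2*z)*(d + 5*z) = d^2 + 7*d*z + 10*z^2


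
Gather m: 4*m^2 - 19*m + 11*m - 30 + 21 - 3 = 4*m^2 - 8*m - 12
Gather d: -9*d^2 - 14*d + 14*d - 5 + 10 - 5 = -9*d^2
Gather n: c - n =c - n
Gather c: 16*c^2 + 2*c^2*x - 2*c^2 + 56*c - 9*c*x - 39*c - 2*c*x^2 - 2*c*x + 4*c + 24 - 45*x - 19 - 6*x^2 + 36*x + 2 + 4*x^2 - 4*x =c^2*(2*x + 14) + c*(-2*x^2 - 11*x + 21) - 2*x^2 - 13*x + 7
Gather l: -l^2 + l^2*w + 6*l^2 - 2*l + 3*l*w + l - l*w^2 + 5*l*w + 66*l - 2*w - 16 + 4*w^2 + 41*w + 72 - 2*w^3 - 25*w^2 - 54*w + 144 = l^2*(w + 5) + l*(-w^2 + 8*w + 65) - 2*w^3 - 21*w^2 - 15*w + 200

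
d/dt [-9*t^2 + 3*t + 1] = 3 - 18*t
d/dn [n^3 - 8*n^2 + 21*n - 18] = 3*n^2 - 16*n + 21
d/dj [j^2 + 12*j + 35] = 2*j + 12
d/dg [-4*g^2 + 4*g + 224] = 4 - 8*g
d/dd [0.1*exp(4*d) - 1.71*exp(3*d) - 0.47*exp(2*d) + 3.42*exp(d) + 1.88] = (0.4*exp(3*d) - 5.13*exp(2*d) - 0.94*exp(d) + 3.42)*exp(d)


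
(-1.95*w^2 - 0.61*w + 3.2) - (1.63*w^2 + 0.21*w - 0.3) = -3.58*w^2 - 0.82*w + 3.5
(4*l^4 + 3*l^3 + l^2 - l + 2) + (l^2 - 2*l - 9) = 4*l^4 + 3*l^3 + 2*l^2 - 3*l - 7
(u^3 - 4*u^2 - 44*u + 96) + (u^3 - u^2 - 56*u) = 2*u^3 - 5*u^2 - 100*u + 96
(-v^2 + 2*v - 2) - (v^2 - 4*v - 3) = -2*v^2 + 6*v + 1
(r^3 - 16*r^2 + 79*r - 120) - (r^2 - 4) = r^3 - 17*r^2 + 79*r - 116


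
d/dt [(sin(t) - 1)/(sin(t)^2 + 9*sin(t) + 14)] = (2*sin(t) + cos(t)^2 + 22)*cos(t)/(sin(t)^2 + 9*sin(t) + 14)^2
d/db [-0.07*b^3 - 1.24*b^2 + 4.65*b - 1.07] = -0.21*b^2 - 2.48*b + 4.65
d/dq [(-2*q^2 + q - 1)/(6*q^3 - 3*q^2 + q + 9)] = (12*q^4 - 12*q^3 + 19*q^2 - 42*q + 10)/(36*q^6 - 36*q^5 + 21*q^4 + 102*q^3 - 53*q^2 + 18*q + 81)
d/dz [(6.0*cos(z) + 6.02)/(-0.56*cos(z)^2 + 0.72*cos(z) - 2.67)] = (-3.36*cos(z)^2 - 6.7424*cos(z) + 20.3544)*sin(z)/(0.3136*cos(z)^4 - 0.8064*cos(z)^3 + 3.5088*cos(z)^2 - 3.8448*cos(z) + 7.1289)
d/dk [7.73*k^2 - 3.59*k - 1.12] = 15.46*k - 3.59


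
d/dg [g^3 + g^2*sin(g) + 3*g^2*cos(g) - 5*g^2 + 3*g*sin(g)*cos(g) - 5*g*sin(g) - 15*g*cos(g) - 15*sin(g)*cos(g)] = -3*g^2*sin(g) + g^2*cos(g) + 3*g^2 + 17*g*sin(g) + g*cos(g) + 3*g*cos(2*g) - 10*g - 5*sin(g) + 3*sin(2*g)/2 - 15*cos(g) - 15*cos(2*g)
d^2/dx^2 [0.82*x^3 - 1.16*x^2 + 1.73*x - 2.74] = 4.92*x - 2.32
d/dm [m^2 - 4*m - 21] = 2*m - 4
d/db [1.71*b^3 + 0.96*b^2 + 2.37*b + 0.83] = 5.13*b^2 + 1.92*b + 2.37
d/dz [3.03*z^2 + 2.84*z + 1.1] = 6.06*z + 2.84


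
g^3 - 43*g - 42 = (g - 7)*(g + 1)*(g + 6)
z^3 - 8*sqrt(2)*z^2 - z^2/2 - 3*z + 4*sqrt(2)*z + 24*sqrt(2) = (z - 2)*(z + 3/2)*(z - 8*sqrt(2))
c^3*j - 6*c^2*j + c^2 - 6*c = c*(c - 6)*(c*j + 1)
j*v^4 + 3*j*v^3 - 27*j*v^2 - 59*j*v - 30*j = (v - 5)*(v + 1)*(v + 6)*(j*v + j)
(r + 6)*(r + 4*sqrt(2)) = r^2 + 4*sqrt(2)*r + 6*r + 24*sqrt(2)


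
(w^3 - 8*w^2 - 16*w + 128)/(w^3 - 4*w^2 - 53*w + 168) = (w^2 - 16)/(w^2 + 4*w - 21)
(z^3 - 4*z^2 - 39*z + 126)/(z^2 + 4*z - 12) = (z^2 - 10*z + 21)/(z - 2)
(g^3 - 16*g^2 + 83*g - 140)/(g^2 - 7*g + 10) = (g^2 - 11*g + 28)/(g - 2)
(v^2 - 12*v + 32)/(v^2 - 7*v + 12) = (v - 8)/(v - 3)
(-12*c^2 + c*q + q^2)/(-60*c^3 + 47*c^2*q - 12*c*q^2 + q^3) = (4*c + q)/(20*c^2 - 9*c*q + q^2)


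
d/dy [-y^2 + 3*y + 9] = 3 - 2*y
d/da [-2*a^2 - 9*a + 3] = -4*a - 9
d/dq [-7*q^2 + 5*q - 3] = 5 - 14*q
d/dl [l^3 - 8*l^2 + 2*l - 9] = 3*l^2 - 16*l + 2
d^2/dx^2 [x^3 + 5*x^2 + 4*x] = 6*x + 10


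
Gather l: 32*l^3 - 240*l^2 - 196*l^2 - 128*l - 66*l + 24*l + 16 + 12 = 32*l^3 - 436*l^2 - 170*l + 28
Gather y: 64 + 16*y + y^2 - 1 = y^2 + 16*y + 63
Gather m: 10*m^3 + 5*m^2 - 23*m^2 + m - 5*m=10*m^3 - 18*m^2 - 4*m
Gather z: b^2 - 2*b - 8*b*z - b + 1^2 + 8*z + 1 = b^2 - 3*b + z*(8 - 8*b) + 2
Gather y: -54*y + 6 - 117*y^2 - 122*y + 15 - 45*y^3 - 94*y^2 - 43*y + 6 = -45*y^3 - 211*y^2 - 219*y + 27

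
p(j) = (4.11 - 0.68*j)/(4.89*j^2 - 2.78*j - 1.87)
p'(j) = (2.78 - 9.78*j)*(4.11 - 0.68*j)/(4.89*j^2 - 2.78*j - 1.87)^2 - 0.68/(4.89*j^2 - 2.78*j - 1.87)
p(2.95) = 0.06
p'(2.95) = -0.07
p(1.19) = 1.89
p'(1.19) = -9.97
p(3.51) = 0.04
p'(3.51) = -0.04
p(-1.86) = 0.27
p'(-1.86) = 0.24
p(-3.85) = 0.08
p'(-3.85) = 0.03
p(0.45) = -1.79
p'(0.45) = -1.04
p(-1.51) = 0.38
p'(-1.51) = 0.45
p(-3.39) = 0.10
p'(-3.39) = 0.05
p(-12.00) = 0.02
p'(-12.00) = 0.00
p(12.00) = -0.01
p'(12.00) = 0.00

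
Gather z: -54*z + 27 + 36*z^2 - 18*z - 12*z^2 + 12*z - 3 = 24*z^2 - 60*z + 24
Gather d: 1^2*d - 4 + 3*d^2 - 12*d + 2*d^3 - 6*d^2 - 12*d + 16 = 2*d^3 - 3*d^2 - 23*d + 12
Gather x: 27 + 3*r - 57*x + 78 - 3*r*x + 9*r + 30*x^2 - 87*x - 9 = 12*r + 30*x^2 + x*(-3*r - 144) + 96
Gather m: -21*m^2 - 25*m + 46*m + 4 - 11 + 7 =-21*m^2 + 21*m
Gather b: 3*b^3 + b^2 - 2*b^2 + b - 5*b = 3*b^3 - b^2 - 4*b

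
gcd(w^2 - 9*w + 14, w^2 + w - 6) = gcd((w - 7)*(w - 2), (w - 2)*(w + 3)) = w - 2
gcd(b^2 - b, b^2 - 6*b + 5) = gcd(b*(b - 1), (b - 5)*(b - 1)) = b - 1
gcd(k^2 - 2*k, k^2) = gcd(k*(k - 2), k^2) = k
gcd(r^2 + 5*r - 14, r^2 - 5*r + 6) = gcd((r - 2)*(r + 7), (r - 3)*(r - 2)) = r - 2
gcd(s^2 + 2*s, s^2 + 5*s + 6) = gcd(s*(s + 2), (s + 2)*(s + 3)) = s + 2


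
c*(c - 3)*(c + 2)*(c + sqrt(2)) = c^4 - c^3 + sqrt(2)*c^3 - 6*c^2 - sqrt(2)*c^2 - 6*sqrt(2)*c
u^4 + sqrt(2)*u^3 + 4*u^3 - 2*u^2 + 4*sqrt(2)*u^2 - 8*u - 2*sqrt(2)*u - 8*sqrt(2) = (u + 4)*(u - sqrt(2))*(u + sqrt(2))^2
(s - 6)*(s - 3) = s^2 - 9*s + 18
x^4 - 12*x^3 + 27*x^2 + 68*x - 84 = (x - 7)*(x - 6)*(x - 1)*(x + 2)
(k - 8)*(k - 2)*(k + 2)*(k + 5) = k^4 - 3*k^3 - 44*k^2 + 12*k + 160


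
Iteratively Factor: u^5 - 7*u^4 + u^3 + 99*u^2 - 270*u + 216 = (u - 3)*(u^4 - 4*u^3 - 11*u^2 + 66*u - 72) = (u - 3)*(u - 2)*(u^3 - 2*u^2 - 15*u + 36) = (u - 3)^2*(u - 2)*(u^2 + u - 12) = (u - 3)^2*(u - 2)*(u + 4)*(u - 3)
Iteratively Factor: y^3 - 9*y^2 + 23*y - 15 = (y - 1)*(y^2 - 8*y + 15) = (y - 3)*(y - 1)*(y - 5)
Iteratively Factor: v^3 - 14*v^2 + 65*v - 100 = (v - 5)*(v^2 - 9*v + 20) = (v - 5)^2*(v - 4)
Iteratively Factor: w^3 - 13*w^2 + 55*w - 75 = (w - 5)*(w^2 - 8*w + 15) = (w - 5)*(w - 3)*(w - 5)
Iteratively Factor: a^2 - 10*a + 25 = (a - 5)*(a - 5)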